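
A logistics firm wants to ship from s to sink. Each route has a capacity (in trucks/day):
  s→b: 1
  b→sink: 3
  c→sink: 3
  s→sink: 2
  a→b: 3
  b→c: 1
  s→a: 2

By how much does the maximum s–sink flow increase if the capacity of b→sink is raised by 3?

0

Original max flow = 5.
Edge b→sink does not cross the min cut (source side {s}), so extra capacity there cannot help.
New max flow = 5. Increase = 0.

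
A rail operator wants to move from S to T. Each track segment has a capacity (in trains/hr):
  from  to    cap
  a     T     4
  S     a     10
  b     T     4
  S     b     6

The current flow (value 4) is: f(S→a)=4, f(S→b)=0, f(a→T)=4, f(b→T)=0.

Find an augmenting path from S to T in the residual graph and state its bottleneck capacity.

S→b→T, bottleneck 4

Residual along S→b→T: S→b: 6, b→T: 4.
Bottleneck = min = 4.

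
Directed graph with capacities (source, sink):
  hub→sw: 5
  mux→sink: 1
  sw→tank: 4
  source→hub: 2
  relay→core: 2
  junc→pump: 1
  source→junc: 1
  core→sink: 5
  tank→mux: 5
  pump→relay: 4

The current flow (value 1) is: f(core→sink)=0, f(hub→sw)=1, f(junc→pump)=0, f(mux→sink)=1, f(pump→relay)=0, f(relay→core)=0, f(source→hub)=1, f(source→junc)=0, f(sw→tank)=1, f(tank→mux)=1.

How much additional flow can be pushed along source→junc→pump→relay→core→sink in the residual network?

Residual capacities along the path: source→junc: 1, junc→pump: 1, pump→relay: 4, relay→core: 2, core→sink: 5.
Minimum is 1.

1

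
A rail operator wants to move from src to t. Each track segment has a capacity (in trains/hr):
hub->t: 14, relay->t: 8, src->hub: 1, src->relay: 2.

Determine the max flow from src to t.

3

Augment src->hub->t: bottleneck 1. Total 1.
Augment src->relay->t: bottleneck 2. Total 3.
No augmenting path remains in the residual graph.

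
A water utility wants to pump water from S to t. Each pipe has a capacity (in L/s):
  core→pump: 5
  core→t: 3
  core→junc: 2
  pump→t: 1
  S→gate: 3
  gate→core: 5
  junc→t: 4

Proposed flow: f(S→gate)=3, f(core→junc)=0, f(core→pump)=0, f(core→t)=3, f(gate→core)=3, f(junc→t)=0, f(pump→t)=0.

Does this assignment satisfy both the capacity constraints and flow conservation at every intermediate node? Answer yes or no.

Yes

Every edge has 0 ≤ f(e) ≤ cap(e).
At each intermediate node, inflow equals outflow.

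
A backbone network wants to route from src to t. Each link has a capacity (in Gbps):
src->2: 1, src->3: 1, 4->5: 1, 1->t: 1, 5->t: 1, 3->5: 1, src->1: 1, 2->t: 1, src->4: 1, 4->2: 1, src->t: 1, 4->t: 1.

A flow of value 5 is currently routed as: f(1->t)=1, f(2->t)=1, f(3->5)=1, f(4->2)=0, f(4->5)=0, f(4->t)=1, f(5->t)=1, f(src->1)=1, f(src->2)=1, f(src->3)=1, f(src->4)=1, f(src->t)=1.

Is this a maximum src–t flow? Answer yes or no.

Yes

Residual reachable from src: {src}; t is not reachable.
Saturated cut: src->4, src->3, src->2, src->1, src->t with total capacity 5 = current flow value. Flow is maximum.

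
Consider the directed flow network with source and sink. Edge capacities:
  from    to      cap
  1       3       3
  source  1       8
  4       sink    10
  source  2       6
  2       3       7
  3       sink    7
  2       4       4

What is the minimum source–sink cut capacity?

9

Max flow = 9 (via 3 augmenting paths).
In the residual at optimum, the set reachable from source is {1, source}.
Cut edges: source→2 (cap 6), 1→3 (cap 3). Sum = 9.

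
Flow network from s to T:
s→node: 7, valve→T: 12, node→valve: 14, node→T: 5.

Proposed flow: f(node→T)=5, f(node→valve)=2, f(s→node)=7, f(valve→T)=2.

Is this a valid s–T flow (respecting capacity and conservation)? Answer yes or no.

Yes

Every edge has 0 ≤ f(e) ≤ cap(e).
At each intermediate node, inflow equals outflow.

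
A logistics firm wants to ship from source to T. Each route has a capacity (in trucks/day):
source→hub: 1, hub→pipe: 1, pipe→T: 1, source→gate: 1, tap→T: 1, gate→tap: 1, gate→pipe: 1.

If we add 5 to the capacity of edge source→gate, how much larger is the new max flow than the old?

0

Original max flow = 2.
Even with extra capacity on source→gate, another cut of capacity 2 remains binding.
New max flow = 2. Increase = 0.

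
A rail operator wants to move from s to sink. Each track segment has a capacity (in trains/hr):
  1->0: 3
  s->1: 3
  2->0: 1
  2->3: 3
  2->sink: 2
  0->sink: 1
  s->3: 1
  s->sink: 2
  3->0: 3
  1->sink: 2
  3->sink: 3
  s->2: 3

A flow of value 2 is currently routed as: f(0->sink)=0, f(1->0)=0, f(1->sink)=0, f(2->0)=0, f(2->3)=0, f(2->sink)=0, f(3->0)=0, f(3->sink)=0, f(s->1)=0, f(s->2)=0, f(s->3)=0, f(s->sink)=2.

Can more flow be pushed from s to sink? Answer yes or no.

Yes

Residual path s->1->sink has bottleneck 2 > 0.
Pushing 2 along it raises the flow to 4, so the given flow is not maximum.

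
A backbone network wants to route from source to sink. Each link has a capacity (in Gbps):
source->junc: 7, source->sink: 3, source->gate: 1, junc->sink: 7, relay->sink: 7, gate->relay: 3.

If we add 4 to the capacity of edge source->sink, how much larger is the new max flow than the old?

Original max flow = 11.
After raising cap(source->sink), augmenting paths through that edge carry 4 more units.
New max flow = 15. Increase = 4.

4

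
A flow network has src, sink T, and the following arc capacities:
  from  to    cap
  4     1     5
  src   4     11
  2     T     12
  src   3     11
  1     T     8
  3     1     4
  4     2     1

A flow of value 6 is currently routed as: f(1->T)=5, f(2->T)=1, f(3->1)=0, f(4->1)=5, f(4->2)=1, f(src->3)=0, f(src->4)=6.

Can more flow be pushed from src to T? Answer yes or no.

Yes

Residual path src->3->1->T has bottleneck 3 > 0.
Pushing 3 along it raises the flow to 9, so the given flow is not maximum.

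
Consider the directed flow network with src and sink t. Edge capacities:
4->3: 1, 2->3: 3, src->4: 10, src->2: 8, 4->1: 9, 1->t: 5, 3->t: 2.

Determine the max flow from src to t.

7

Augment src->4->1->t: bottleneck 5. Total 5.
Augment src->4->3->t: bottleneck 1. Total 6.
Augment src->2->3->t: bottleneck 1. Total 7.
No augmenting path remains in the residual graph.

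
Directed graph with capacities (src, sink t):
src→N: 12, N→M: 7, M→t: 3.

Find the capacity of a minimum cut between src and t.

3

Max flow = 3 (via 1 augmenting path).
In the residual at optimum, the set reachable from src is {M, N, src}.
Cut edges: M→t (cap 3). Sum = 3.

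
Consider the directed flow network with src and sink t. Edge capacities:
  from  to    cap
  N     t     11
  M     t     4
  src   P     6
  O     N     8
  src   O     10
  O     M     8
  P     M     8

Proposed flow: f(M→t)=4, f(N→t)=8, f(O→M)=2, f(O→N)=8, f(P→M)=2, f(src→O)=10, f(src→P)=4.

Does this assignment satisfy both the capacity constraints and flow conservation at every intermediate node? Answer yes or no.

Conservation fails at P: inflow 4 ≠ outflow 2.

No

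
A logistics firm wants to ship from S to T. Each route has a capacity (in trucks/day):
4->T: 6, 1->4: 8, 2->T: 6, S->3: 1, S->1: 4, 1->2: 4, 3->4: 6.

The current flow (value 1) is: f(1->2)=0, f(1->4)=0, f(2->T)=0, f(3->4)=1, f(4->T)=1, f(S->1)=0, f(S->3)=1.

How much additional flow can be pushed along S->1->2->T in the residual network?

4

Residual capacities along the path: S->1: 4, 1->2: 4, 2->T: 6.
Minimum is 4.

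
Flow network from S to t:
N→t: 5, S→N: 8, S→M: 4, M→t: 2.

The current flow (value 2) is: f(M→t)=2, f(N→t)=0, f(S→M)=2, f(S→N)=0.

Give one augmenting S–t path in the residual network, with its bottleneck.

S→N→t, bottleneck 5

Residual along S→N→t: S→N: 8, N→t: 5.
Bottleneck = min = 5.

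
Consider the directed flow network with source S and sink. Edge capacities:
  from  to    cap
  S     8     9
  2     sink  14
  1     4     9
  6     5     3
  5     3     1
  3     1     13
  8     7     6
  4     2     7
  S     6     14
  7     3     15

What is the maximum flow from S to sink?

Augment S→8→7→3→1→4→2→sink: bottleneck 6. Total 6.
Augment S→6→5→3→1→4→2→sink: bottleneck 1. Total 7.
No augmenting path remains in the residual graph.

7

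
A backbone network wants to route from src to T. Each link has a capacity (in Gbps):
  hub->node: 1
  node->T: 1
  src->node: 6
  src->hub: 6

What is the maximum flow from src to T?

Augment src->node->T: bottleneck 1. Total 1.
No augmenting path remains in the residual graph.

1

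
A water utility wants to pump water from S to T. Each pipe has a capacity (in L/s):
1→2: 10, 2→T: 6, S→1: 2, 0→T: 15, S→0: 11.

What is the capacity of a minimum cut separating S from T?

Max flow = 13 (via 2 augmenting paths).
In the residual at optimum, the set reachable from S is {S}.
Cut edges: S→1 (cap 2), S→0 (cap 11). Sum = 13.

13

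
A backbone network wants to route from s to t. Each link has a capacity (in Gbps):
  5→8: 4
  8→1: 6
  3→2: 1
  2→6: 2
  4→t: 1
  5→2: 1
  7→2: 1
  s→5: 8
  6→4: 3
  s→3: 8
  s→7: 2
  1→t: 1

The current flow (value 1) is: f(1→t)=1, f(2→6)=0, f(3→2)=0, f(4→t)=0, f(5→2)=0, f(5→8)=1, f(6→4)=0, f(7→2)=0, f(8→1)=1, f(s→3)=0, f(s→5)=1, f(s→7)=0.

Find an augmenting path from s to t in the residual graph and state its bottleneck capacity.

Residual along s→7→2→6→4→t: s→7: 2, 7→2: 1, 2→6: 2, 6→4: 3, 4→t: 1.
Bottleneck = min = 1.

s→7→2→6→4→t, bottleneck 1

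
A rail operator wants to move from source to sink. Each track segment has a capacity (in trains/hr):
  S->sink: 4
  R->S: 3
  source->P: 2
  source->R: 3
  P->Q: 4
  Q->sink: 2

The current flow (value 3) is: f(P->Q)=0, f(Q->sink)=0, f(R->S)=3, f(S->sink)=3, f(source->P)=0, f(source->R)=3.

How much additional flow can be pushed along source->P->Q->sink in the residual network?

Residual capacities along the path: source->P: 2, P->Q: 4, Q->sink: 2.
Minimum is 2.

2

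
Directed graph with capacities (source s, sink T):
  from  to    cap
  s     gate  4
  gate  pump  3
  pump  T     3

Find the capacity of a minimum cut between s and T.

Max flow = 3 (via 1 augmenting path).
In the residual at optimum, the set reachable from s is {gate, s}.
Cut edges: gate->pump (cap 3). Sum = 3.

3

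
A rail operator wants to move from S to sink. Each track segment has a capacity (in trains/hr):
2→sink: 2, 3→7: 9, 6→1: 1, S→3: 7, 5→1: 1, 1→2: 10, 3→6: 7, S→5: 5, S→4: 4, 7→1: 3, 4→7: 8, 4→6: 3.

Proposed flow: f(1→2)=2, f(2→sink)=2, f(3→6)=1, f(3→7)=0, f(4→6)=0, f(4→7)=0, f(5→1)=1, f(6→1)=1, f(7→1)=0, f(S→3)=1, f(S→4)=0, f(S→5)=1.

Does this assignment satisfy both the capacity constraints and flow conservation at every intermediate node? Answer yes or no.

Yes

Every edge has 0 ≤ f(e) ≤ cap(e).
At each intermediate node, inflow equals outflow.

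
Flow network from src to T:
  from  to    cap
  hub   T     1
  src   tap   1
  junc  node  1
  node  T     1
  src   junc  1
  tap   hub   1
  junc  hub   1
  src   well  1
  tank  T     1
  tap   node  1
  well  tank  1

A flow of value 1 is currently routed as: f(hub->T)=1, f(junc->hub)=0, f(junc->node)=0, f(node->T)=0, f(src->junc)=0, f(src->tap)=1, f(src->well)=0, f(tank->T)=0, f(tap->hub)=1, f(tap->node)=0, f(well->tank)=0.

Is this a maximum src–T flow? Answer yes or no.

Residual path src->well->tank->T has bottleneck 1 > 0.
Pushing 1 along it raises the flow to 2, so the given flow is not maximum.

No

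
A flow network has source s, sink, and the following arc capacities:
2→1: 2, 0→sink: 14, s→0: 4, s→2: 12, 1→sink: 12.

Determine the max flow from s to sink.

Augment s→0→sink: bottleneck 4. Total 4.
Augment s→2→1→sink: bottleneck 2. Total 6.
No augmenting path remains in the residual graph.

6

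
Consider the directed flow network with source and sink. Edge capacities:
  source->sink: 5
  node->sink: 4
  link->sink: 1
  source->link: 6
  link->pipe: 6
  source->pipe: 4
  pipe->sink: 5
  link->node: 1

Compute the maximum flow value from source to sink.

Augment source->sink: bottleneck 5. Total 5.
Augment source->link->sink: bottleneck 1. Total 6.
Augment source->pipe->sink: bottleneck 4. Total 10.
Augment source->link->pipe->sink: bottleneck 1. Total 11.
Augment source->link->node->sink: bottleneck 1. Total 12.
No augmenting path remains in the residual graph.

12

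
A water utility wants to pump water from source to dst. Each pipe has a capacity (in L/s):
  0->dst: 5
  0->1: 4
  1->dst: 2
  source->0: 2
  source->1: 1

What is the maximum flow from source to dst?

3

Augment source->0->dst: bottleneck 2. Total 2.
Augment source->1->dst: bottleneck 1. Total 3.
No augmenting path remains in the residual graph.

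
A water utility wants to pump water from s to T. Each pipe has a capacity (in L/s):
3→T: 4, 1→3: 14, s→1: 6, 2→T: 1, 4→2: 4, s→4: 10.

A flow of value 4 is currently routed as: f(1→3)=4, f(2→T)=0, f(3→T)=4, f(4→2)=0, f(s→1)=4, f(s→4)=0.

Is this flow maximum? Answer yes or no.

Residual path s→4→2→T has bottleneck 1 > 0.
Pushing 1 along it raises the flow to 5, so the given flow is not maximum.

No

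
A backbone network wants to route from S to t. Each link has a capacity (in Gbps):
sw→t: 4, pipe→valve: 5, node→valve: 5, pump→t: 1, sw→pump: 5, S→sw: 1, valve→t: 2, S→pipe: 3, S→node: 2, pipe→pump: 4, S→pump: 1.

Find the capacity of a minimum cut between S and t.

4

Max flow = 4 (via 3 augmenting paths).
In the residual at optimum, the set reachable from S is {S, node, pipe, pump, valve}.
Cut edges: S→sw (cap 1), pump→t (cap 1), valve→t (cap 2). Sum = 4.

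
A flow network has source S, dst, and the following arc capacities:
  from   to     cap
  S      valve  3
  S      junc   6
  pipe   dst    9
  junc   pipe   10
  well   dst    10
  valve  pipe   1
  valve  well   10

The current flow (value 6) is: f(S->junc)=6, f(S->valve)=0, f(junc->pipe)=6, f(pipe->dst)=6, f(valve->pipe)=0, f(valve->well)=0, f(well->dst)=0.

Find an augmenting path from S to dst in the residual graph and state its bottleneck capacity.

Residual along S->valve->pipe->dst: S->valve: 3, valve->pipe: 1, pipe->dst: 3.
Bottleneck = min = 1.

S->valve->pipe->dst, bottleneck 1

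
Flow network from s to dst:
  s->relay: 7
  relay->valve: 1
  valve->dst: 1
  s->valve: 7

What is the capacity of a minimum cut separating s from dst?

1

Max flow = 1 (via 1 augmenting path).
In the residual at optimum, the set reachable from s is {relay, s, valve}.
Cut edges: valve->dst (cap 1). Sum = 1.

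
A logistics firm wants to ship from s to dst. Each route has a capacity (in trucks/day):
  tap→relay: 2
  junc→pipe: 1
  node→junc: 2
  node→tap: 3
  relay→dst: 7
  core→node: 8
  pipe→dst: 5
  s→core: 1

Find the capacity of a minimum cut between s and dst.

Max flow = 1 (via 1 augmenting path).
In the residual at optimum, the set reachable from s is {s}.
Cut edges: s→core (cap 1). Sum = 1.

1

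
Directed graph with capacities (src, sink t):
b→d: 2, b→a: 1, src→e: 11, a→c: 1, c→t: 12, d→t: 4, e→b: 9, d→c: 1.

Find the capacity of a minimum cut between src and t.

3

Max flow = 3 (via 2 augmenting paths).
In the residual at optimum, the set reachable from src is {b, e, src}.
Cut edges: b→a (cap 1), b→d (cap 2). Sum = 3.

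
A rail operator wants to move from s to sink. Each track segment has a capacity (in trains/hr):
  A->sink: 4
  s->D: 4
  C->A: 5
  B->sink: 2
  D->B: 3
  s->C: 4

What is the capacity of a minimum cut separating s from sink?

Max flow = 6 (via 2 augmenting paths).
In the residual at optimum, the set reachable from s is {B, D, s}.
Cut edges: s->C (cap 4), B->sink (cap 2). Sum = 6.

6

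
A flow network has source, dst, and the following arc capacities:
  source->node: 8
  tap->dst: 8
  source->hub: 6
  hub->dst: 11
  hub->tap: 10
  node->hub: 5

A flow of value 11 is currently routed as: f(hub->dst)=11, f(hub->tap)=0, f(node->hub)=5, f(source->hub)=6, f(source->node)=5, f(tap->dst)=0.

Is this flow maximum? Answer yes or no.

Residual reachable from source: {node, source}; dst is not reachable.
Saturated cut: source->hub, node->hub with total capacity 11 = current flow value. Flow is maximum.

Yes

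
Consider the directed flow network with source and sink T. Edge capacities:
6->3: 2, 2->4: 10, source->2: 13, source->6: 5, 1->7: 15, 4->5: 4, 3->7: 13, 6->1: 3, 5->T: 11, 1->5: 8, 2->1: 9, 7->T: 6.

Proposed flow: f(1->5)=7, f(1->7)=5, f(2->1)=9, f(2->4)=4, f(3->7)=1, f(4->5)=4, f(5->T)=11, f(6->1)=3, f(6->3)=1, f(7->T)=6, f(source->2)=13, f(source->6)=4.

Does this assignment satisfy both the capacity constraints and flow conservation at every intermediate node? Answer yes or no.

Every edge has 0 ≤ f(e) ≤ cap(e).
At each intermediate node, inflow equals outflow.

Yes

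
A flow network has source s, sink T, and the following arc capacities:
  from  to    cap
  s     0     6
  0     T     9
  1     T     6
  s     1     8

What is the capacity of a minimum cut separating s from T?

Max flow = 12 (via 2 augmenting paths).
In the residual at optimum, the set reachable from s is {1, s}.
Cut edges: s->0 (cap 6), 1->T (cap 6). Sum = 12.

12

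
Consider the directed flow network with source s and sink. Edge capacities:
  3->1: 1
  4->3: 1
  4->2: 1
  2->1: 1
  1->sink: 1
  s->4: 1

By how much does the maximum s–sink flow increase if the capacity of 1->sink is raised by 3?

0

Original max flow = 1.
Edge 1->sink does not cross the min cut (source side {s}), so extra capacity there cannot help.
New max flow = 1. Increase = 0.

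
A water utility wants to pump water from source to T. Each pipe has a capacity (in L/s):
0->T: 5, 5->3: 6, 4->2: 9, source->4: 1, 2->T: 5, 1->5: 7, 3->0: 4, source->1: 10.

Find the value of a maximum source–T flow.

Augment source->4->2->T: bottleneck 1. Total 1.
Augment source->1->5->3->0->T: bottleneck 4. Total 5.
No augmenting path remains in the residual graph.

5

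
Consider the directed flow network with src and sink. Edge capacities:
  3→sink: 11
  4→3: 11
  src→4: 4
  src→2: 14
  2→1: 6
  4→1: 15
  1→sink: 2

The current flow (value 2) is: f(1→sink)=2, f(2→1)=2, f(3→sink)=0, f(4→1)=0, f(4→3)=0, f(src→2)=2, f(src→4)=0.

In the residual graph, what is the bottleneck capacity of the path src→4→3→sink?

4

Residual capacities along the path: src→4: 4, 4→3: 11, 3→sink: 11.
Minimum is 4.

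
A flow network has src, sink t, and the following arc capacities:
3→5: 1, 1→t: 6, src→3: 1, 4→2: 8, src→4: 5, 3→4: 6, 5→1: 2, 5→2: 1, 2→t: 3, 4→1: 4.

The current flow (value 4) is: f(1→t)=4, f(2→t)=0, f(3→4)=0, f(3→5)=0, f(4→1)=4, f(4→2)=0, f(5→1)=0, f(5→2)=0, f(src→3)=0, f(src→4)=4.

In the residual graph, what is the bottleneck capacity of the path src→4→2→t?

Residual capacities along the path: src→4: 1, 4→2: 8, 2→t: 3.
Minimum is 1.

1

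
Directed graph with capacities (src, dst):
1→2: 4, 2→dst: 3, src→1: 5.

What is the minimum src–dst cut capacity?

Max flow = 3 (via 1 augmenting path).
In the residual at optimum, the set reachable from src is {1, 2, src}.
Cut edges: 2→dst (cap 3). Sum = 3.

3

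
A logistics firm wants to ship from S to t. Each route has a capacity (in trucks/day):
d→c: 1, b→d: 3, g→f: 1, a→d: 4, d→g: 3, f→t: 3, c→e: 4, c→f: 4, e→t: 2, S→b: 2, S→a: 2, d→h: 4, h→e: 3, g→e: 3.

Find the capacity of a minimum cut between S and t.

4

Max flow = 4 (via 4 augmenting paths).
In the residual at optimum, the set reachable from S is {S}.
Cut edges: S→a (cap 2), S→b (cap 2). Sum = 4.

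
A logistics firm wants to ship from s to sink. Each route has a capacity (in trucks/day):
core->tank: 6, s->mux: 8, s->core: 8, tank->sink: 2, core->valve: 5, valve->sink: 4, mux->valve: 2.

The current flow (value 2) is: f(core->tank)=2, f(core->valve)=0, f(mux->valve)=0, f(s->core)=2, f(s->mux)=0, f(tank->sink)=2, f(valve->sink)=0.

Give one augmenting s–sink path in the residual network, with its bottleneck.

s->core->valve->sink, bottleneck 4

Residual along s->core->valve->sink: s->core: 6, core->valve: 5, valve->sink: 4.
Bottleneck = min = 4.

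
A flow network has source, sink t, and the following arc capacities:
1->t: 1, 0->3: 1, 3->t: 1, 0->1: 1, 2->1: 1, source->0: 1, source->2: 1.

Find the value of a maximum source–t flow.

2

Augment source->0->3->t: bottleneck 1. Total 1.
Augment source->2->1->t: bottleneck 1. Total 2.
No augmenting path remains in the residual graph.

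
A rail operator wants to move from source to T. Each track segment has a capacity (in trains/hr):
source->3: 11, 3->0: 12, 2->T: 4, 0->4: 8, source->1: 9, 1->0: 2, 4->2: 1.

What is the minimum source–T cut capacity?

Max flow = 1 (via 1 augmenting path).
In the residual at optimum, the set reachable from source is {0, 1, 3, 4, source}.
Cut edges: 4->2 (cap 1). Sum = 1.

1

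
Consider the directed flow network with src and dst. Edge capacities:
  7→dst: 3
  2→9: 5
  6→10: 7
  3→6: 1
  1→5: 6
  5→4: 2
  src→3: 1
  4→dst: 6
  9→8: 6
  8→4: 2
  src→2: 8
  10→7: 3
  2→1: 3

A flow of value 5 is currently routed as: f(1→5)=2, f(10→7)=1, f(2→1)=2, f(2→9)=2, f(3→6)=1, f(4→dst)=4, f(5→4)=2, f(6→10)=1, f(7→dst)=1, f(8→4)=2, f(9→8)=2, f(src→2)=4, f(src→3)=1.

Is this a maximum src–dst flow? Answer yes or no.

Yes

Residual reachable from src: {1, 2, 5, 8, 9, src}; dst is not reachable.
Saturated cut: 8→4, 5→4, src→3 with total capacity 5 = current flow value. Flow is maximum.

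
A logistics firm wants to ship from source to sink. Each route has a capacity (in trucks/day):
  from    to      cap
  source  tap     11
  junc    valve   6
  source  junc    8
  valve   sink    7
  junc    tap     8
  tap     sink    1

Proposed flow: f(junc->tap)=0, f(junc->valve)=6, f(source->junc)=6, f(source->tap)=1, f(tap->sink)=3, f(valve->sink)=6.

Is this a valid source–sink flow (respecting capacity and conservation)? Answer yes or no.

Capacity violated on tap->sink: flow 3 > capacity 1.

No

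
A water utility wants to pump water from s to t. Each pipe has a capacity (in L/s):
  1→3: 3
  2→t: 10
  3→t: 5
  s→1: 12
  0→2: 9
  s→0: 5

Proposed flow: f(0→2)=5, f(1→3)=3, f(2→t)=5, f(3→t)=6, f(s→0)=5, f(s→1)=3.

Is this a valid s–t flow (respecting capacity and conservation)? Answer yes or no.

No

Capacity violated on 3→t: flow 6 > capacity 5.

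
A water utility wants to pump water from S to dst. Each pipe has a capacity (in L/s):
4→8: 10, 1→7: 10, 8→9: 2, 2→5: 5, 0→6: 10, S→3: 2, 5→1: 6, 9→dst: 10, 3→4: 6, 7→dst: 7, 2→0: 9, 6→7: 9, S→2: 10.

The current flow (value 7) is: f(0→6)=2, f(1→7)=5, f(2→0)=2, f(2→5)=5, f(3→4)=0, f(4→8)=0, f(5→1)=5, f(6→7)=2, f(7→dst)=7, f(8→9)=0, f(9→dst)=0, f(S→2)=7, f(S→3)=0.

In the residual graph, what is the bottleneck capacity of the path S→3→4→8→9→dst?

2

Residual capacities along the path: S→3: 2, 3→4: 6, 4→8: 10, 8→9: 2, 9→dst: 10.
Minimum is 2.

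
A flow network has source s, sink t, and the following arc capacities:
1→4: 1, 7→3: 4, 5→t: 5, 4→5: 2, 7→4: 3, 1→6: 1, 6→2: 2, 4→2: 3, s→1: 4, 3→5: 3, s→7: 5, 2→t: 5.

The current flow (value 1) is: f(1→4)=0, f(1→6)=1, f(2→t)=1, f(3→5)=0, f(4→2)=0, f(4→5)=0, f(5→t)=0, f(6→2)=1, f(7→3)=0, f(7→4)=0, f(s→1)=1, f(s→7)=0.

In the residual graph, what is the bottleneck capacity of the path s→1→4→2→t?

1

Residual capacities along the path: s→1: 3, 1→4: 1, 4→2: 3, 2→t: 4.
Minimum is 1.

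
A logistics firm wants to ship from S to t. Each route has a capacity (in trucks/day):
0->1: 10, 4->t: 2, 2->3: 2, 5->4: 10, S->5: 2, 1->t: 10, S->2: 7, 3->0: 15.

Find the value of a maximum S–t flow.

Augment S->5->4->t: bottleneck 2. Total 2.
Augment S->2->3->0->1->t: bottleneck 2. Total 4.
No augmenting path remains in the residual graph.

4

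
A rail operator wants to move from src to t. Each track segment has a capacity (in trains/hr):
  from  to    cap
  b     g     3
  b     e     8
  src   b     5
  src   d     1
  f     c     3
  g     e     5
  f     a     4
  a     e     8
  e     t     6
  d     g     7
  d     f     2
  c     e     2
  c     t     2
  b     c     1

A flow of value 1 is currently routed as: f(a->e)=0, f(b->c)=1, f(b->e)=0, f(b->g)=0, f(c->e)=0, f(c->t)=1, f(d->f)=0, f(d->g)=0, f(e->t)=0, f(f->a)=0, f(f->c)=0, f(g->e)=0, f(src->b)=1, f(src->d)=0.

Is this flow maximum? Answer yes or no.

Residual path src->b->e->t has bottleneck 4 > 0.
Pushing 4 along it raises the flow to 5, so the given flow is not maximum.

No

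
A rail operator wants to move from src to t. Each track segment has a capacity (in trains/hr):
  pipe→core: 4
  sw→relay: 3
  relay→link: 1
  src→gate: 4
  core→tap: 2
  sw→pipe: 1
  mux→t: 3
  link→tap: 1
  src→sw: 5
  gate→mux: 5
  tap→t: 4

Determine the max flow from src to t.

5

Augment src→gate→mux→t: bottleneck 3. Total 3.
Augment src→sw→pipe→core→tap→t: bottleneck 1. Total 4.
Augment src→sw→relay→link→tap→t: bottleneck 1. Total 5.
No augmenting path remains in the residual graph.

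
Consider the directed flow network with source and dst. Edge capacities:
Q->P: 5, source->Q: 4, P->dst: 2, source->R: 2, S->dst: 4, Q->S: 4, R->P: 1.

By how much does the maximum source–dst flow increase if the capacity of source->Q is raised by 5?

Original max flow = 5.
After raising cap(source->Q), augmenting paths through that edge carry 1 more unit.
New max flow = 6. Increase = 1.

1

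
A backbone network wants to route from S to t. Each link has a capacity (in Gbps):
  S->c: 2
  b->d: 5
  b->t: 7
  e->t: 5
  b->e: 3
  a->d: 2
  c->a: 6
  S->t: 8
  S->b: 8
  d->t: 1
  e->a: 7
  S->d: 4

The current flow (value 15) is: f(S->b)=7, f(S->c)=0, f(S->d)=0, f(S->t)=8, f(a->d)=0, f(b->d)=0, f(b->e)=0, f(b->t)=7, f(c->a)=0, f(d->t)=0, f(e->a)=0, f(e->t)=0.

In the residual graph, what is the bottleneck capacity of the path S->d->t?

Residual capacities along the path: S->d: 4, d->t: 1.
Minimum is 1.

1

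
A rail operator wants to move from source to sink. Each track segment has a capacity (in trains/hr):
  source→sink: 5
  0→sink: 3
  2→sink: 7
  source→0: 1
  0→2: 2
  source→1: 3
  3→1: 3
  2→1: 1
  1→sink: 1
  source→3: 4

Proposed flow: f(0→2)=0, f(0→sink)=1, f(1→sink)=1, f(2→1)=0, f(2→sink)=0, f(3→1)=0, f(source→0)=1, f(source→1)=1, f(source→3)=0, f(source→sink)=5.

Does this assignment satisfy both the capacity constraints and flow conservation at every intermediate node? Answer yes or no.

Yes

Every edge has 0 ≤ f(e) ≤ cap(e).
At each intermediate node, inflow equals outflow.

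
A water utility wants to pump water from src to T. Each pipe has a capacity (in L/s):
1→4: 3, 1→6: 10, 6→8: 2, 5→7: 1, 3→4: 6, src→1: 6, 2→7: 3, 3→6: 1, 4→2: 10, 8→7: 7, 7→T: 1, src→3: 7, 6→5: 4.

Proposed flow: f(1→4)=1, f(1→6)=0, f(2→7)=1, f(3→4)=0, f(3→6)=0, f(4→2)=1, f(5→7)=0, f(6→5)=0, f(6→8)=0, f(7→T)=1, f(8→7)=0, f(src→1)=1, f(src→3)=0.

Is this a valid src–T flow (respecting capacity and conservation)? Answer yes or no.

Every edge has 0 ≤ f(e) ≤ cap(e).
At each intermediate node, inflow equals outflow.

Yes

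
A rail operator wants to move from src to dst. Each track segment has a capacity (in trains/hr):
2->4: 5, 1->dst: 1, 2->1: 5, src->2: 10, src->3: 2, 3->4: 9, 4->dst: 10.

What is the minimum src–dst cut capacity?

Max flow = 8 (via 3 augmenting paths).
In the residual at optimum, the set reachable from src is {1, 2, src}.
Cut edges: src->3 (cap 2), 2->4 (cap 5), 1->dst (cap 1). Sum = 8.

8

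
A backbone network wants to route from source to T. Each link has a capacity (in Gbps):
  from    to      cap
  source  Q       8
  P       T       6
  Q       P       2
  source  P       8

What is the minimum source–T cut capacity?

Max flow = 6 (via 1 augmenting path).
In the residual at optimum, the set reachable from source is {P, Q, source}.
Cut edges: P→T (cap 6). Sum = 6.

6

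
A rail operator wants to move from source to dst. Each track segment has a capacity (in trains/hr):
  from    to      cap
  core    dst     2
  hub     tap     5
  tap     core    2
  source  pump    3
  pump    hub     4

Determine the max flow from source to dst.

2

Augment source->pump->hub->tap->core->dst: bottleneck 2. Total 2.
No augmenting path remains in the residual graph.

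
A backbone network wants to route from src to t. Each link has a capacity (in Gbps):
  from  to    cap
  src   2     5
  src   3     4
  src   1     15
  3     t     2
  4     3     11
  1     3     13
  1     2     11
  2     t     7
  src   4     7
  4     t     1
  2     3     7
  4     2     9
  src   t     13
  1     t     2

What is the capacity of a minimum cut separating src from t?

25

Max flow = 25 (via 6 augmenting paths).
In the residual at optimum, the set reachable from src is {1, 2, 3, 4, src}.
Cut edges: src→t (cap 13), 4→t (cap 1), 1→t (cap 2), 2→t (cap 7), 3→t (cap 2). Sum = 25.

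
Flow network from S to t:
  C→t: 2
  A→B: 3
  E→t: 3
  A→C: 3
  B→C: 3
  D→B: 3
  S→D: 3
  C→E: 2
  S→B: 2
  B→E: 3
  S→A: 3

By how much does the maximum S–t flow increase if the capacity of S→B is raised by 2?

0

Original max flow = 5.
Edge S→B does not cross the min cut (source side {A, B, C, D, E, S}), so extra capacity there cannot help.
New max flow = 5. Increase = 0.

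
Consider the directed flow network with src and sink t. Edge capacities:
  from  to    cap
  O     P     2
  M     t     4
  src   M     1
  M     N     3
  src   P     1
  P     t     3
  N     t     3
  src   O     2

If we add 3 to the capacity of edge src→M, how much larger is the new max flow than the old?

Original max flow = 4.
After raising cap(src→M), augmenting paths through that edge carry 3 more units.
New max flow = 7. Increase = 3.

3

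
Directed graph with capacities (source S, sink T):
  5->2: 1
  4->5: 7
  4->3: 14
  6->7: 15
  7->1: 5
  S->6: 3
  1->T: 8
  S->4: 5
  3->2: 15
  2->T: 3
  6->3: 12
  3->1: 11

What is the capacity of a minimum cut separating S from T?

Max flow = 8 (via 4 augmenting paths).
In the residual at optimum, the set reachable from S is {S}.
Cut edges: S->4 (cap 5), S->6 (cap 3). Sum = 8.

8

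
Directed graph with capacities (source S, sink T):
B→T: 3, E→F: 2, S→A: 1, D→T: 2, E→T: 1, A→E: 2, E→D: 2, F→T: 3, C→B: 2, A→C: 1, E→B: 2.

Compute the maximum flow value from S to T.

1

Augment S→A→E→T: bottleneck 1. Total 1.
No augmenting path remains in the residual graph.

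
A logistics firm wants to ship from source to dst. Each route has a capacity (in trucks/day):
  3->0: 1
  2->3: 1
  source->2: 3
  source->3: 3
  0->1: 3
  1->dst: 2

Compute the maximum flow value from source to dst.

Augment source->3->0->1->dst: bottleneck 1. Total 1.
No augmenting path remains in the residual graph.

1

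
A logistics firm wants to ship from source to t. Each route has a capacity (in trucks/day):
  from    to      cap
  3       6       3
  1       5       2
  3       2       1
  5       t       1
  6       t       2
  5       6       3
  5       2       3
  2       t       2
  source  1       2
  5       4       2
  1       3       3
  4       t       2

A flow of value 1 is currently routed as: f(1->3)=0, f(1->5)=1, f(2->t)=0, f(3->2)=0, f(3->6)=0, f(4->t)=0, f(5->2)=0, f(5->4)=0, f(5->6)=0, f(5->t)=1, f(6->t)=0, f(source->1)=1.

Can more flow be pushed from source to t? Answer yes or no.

Residual path source->1->5->4->t has bottleneck 1 > 0.
Pushing 1 along it raises the flow to 2, so the given flow is not maximum.

Yes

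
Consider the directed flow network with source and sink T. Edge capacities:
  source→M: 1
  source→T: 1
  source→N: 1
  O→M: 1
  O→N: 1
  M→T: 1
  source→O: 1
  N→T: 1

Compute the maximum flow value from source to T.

Augment source→T: bottleneck 1. Total 1.
Augment source→N→T: bottleneck 1. Total 2.
Augment source→M→T: bottleneck 1. Total 3.
No augmenting path remains in the residual graph.

3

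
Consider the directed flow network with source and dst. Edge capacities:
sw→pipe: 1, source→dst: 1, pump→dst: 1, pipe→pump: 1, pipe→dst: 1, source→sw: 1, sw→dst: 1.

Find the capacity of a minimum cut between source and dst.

Max flow = 2 (via 2 augmenting paths).
In the residual at optimum, the set reachable from source is {source}.
Cut edges: source→sw (cap 1), source→dst (cap 1). Sum = 2.

2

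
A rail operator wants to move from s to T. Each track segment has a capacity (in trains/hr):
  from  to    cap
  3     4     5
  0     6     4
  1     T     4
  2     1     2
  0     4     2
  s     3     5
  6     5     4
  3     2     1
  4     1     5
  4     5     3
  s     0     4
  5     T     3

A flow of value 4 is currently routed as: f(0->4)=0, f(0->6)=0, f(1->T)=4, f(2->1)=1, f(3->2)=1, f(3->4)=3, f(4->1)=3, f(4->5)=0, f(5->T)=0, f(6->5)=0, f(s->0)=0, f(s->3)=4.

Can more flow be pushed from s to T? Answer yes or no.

Yes

Residual path s->3->4->5->T has bottleneck 1 > 0.
Pushing 1 along it raises the flow to 5, so the given flow is not maximum.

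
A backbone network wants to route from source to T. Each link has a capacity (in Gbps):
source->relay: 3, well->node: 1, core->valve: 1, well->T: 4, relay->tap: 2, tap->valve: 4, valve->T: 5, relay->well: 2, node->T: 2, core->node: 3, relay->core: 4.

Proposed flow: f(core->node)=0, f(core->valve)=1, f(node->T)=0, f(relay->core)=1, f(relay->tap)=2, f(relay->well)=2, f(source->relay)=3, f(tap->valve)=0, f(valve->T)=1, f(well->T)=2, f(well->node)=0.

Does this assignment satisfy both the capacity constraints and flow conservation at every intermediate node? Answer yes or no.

No

Conservation fails at relay: inflow 3 ≠ outflow 5.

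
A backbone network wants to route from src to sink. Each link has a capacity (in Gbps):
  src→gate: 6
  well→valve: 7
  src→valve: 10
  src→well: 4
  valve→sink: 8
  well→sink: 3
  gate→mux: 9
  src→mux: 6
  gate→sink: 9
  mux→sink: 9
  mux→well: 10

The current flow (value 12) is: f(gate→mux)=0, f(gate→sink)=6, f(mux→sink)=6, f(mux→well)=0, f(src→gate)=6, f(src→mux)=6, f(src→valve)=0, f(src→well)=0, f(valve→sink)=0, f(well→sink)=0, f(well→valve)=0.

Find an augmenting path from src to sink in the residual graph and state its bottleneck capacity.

Residual along src→well→sink: src→well: 4, well→sink: 3.
Bottleneck = min = 3.

src→well→sink, bottleneck 3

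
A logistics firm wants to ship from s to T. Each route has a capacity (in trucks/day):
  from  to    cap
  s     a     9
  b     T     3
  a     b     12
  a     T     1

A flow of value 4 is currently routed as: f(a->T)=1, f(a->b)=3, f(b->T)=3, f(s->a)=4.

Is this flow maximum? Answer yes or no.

Residual reachable from s: {a, b, s}; T is not reachable.
Saturated cut: a->T, b->T with total capacity 4 = current flow value. Flow is maximum.

Yes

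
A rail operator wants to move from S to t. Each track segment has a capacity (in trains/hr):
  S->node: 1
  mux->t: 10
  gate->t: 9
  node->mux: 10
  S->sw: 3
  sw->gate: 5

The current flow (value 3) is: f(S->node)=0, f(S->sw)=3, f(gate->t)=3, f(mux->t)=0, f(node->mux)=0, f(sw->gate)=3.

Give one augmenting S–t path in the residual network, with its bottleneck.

Residual along S->node->mux->t: S->node: 1, node->mux: 10, mux->t: 10.
Bottleneck = min = 1.

S->node->mux->t, bottleneck 1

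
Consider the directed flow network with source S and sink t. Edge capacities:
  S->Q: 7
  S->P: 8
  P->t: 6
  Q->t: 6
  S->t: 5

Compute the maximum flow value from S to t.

17

Augment S->t: bottleneck 5. Total 5.
Augment S->Q->t: bottleneck 6. Total 11.
Augment S->P->t: bottleneck 6. Total 17.
No augmenting path remains in the residual graph.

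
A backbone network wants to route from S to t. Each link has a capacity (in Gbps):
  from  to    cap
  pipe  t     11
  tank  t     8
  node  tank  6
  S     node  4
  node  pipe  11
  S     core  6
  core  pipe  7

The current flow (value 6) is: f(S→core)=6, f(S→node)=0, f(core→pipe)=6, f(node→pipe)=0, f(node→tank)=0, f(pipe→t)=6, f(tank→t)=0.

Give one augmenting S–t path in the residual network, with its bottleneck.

Residual along S→node→pipe→t: S→node: 4, node→pipe: 11, pipe→t: 5.
Bottleneck = min = 4.

S→node→pipe→t, bottleneck 4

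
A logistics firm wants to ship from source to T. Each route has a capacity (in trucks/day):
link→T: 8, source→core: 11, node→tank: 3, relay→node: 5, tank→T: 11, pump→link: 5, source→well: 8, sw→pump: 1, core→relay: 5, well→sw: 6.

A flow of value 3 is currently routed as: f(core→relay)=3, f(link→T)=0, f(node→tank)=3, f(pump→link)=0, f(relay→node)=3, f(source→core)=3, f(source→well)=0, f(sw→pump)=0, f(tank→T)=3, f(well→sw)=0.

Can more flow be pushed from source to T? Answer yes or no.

Yes

Residual path source→well→sw→pump→link→T has bottleneck 1 > 0.
Pushing 1 along it raises the flow to 4, so the given flow is not maximum.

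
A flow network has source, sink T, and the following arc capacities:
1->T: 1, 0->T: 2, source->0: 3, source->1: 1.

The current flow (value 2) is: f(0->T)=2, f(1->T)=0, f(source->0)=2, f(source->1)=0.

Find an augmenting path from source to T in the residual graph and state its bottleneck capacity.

source->1->T, bottleneck 1

Residual along source->1->T: source->1: 1, 1->T: 1.
Bottleneck = min = 1.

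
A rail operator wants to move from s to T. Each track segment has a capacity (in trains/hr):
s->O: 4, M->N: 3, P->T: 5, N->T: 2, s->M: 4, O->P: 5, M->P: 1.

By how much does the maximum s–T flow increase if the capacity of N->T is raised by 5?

1

Original max flow = 7.
After raising cap(N->T), augmenting paths through that edge carry 1 more unit.
New max flow = 8. Increase = 1.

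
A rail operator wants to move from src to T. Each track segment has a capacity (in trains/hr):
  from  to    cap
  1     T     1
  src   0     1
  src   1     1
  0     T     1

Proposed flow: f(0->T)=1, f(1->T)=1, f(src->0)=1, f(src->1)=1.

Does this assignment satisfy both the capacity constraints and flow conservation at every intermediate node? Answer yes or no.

Every edge has 0 ≤ f(e) ≤ cap(e).
At each intermediate node, inflow equals outflow.

Yes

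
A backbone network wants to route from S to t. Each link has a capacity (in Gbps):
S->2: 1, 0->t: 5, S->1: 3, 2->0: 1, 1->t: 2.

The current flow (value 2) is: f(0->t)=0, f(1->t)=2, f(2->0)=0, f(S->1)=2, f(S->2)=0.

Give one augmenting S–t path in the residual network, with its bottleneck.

S->2->0->t, bottleneck 1

Residual along S->2->0->t: S->2: 1, 2->0: 1, 0->t: 5.
Bottleneck = min = 1.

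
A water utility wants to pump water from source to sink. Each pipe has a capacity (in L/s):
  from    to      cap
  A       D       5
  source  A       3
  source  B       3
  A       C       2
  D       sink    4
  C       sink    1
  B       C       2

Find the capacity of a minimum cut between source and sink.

4

Max flow = 4 (via 2 augmenting paths).
In the residual at optimum, the set reachable from source is {B, C, source}.
Cut edges: source→A (cap 3), C→sink (cap 1). Sum = 4.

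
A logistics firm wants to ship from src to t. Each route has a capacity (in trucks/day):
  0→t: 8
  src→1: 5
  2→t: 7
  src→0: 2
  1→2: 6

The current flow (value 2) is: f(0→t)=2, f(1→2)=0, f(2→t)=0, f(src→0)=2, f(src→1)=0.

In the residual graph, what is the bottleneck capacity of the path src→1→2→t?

5

Residual capacities along the path: src→1: 5, 1→2: 6, 2→t: 7.
Minimum is 5.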